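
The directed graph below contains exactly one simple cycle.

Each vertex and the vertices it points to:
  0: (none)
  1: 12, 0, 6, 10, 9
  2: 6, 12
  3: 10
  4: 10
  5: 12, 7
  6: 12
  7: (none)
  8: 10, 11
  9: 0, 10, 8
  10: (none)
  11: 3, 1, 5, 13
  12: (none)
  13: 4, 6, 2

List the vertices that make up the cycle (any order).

1, 8, 9, 11

DFS with gray/black marking from 11:
11 gray
  3 gray
    10 gray
    10 black
  3 black
  1 gray
    12 gray
    12 black
    0 gray
    0 black
    6 gray
      6→12: 12 black — skip
    6 black
    1→10: 10 black — skip
    9 gray
      9→0: 0 black — skip
      9→10: 10 black — skip
      8 gray
        8→10: 10 black — skip
        8→11: 11 is gray → back edge
Back edge closes the cycle 11 → 1 → 9 → 8 → 11; its vertices are {1, 8, 9, 11}.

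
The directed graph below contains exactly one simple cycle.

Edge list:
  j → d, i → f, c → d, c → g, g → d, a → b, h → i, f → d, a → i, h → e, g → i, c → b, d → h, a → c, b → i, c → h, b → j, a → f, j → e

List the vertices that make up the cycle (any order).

d, f, h, i

DFS with gray/black marking from i:
i gray
  f gray
    d gray
      h gray
        h→i: i is gray → back edge
Back edge closes the cycle i → f → d → h → i; its vertices are {d, f, h, i}.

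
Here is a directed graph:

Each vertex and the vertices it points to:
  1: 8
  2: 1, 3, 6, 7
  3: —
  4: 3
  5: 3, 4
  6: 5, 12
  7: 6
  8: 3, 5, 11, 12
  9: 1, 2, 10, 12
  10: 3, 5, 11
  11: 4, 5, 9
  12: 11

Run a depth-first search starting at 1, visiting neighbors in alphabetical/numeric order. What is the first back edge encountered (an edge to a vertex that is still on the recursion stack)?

9→1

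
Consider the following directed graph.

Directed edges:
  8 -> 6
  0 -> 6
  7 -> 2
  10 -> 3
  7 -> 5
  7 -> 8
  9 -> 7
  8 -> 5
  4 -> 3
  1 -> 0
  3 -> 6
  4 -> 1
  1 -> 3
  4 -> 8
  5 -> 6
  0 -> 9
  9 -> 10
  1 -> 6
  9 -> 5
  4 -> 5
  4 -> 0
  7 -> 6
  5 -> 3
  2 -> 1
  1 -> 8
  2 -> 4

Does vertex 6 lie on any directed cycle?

No

6 lies on a cycle iff there is a path from 6 back to itself.
Exploring from 6, it never reaches itself; equivalently, its strongly connected component is a singleton.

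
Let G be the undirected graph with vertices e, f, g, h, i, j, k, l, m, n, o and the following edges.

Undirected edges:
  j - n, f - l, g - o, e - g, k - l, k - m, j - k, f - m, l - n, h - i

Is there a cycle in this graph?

Yes

DFS, tracking each vertex's parent; an edge to a visited non-parent vertex closes a cycle.
Start from o:
visit o (parent –)
  visit g (parent o)
    g–o: parent, skip
    visit e (parent g)
      e–g: parent, skip
visit f (parent –)
  visit m (parent f)
    visit k (parent m)
      visit l (parent k)
        l–k: parent, skip
        l–f: f visited and ≠ parent → cycle
Cycle: f – m – k – l – f.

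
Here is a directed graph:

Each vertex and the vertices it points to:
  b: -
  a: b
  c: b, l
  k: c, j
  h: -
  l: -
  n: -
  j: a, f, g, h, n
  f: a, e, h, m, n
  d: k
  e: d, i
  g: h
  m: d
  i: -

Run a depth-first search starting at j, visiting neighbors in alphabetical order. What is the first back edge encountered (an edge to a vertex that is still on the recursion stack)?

k->j

DFS from j (visiting neighbors in alphabetical order); mark gray on enter, black on exit:
j gray
  a gray
    b gray
    b black
  a black
  f gray
    f→a: a black — skip
    e gray
      d gray
        k gray
          c gray
            c→b: b black — skip
            l gray
            l black
          c black
          k→j: j is gray → back edge
First back edge: k → j.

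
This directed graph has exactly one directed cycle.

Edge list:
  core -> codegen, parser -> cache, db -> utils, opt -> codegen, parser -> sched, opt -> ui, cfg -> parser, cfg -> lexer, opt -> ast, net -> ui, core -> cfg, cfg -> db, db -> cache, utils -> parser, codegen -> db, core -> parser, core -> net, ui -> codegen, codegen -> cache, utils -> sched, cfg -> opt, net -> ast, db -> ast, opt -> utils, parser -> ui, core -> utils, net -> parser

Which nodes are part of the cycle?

DFS with gray/black marking from db:
db gray
  ast gray
  ast black
  utils gray
    parser gray
      sched gray
      sched black
      ui gray
        codegen gray
          cache gray
          cache black
          codegen→db: db is gray → back edge
Back edge closes the cycle db → utils → parser → ui → codegen → db; its vertices are {db, ui, utils, parser, codegen}.

db, ui, utils, parser, codegen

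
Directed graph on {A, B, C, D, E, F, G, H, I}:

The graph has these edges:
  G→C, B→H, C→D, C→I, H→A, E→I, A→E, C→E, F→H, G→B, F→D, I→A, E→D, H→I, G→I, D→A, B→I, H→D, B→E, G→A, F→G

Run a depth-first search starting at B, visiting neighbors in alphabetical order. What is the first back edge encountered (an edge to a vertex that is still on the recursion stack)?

DFS from B (visiting neighbors in alphabetical order); mark gray on enter, black on exit:
B gray
  E gray
    D gray
      A gray
        A→E: E is gray → back edge
First back edge: A → E.

A→E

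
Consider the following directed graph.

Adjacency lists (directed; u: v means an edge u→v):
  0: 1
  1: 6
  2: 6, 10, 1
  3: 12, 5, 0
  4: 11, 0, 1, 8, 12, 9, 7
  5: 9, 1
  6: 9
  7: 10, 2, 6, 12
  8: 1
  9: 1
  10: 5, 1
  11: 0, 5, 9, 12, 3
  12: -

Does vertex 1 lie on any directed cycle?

1 is on a cycle iff 1 can reach itself via ≥1 edge.
1 → 6 → 9 → 1 — yes.

Yes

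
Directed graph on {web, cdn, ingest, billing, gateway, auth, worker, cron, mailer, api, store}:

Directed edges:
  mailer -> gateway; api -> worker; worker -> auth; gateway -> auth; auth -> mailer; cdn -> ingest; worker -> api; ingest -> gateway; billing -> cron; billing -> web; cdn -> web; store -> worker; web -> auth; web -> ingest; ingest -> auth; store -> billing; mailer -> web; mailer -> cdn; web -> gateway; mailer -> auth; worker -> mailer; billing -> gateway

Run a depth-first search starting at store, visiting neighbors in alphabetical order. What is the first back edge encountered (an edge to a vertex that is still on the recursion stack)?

mailer→auth

DFS from store (visiting neighbors in alphabetical order); mark gray on enter, black on exit:
store gray
  billing gray
    cron gray
    cron black
    gateway gray
      auth gray
        mailer gray
          mailer→auth: auth is gray → back edge
First back edge: mailer → auth.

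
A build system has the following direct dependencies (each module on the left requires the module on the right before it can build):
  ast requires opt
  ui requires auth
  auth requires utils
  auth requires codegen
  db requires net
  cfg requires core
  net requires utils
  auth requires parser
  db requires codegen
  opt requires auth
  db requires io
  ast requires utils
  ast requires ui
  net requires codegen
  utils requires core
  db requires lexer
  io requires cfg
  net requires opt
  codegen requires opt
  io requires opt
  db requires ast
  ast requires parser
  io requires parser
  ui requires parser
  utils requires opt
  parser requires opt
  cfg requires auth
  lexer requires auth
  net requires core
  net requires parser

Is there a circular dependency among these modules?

DFS with white/gray/black marking, starting from core:
core gray
core black
io gray
  parser gray
    opt gray
      auth gray
        codegen gray
          codegen→opt: opt is gray → back edge
Back edge found, so a cycle exists: opt → auth → codegen → opt.

Yes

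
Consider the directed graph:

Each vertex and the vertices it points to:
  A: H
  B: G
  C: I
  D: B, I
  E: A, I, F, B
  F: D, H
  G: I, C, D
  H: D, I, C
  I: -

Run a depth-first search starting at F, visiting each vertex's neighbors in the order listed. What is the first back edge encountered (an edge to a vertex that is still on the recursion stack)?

G→D

DFS from F (visiting each vertex's neighbors in the order listed); mark gray on enter, black on exit:
F gray
  D gray
    B gray
      G gray
        I gray
        I black
        C gray
          C→I: I black — skip
        C black
        G→D: D is gray → back edge
First back edge: G → D.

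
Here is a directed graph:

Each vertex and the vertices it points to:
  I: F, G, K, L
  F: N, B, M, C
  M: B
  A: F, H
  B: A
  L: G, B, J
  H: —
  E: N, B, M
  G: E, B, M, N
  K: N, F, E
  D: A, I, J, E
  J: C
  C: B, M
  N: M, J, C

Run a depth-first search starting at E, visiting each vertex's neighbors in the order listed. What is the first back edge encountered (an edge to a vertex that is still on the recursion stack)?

DFS from E (visiting each vertex's neighbors in the order listed); mark gray on enter, black on exit:
E gray
  N gray
    M gray
      B gray
        A gray
          F gray
            F→N: N is gray → back edge
First back edge: F → N.

F->N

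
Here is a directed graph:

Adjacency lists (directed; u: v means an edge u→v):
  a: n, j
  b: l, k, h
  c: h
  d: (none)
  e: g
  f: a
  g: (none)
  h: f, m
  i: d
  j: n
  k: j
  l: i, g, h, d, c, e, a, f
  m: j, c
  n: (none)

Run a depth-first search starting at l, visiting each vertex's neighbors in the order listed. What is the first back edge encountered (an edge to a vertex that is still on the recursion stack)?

c→h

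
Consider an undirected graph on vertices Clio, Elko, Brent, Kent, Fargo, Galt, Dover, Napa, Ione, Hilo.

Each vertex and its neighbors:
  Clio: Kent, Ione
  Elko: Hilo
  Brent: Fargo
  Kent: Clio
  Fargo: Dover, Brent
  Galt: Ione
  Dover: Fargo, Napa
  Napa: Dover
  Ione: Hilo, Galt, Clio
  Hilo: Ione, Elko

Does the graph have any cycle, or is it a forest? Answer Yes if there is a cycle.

No

DFS, tracking each vertex's parent; an edge to a visited non-parent vertex closes a cycle.
Start from Fargo:
visit Fargo (parent –)
  visit Dover (parent Fargo)
    Dover–Fargo: parent, skip
    visit Napa (parent Dover)
      Napa–Dover: parent, skip
  visit Brent (parent Fargo)
    Brent–Fargo: parent, skip
visit Clio (parent –)
  visit Kent (parent Clio)
    Kent–Clio: parent, skip
  visit Ione (parent Clio)
    visit Hilo (parent Ione)
      Hilo–Ione: parent, skip
      visit Elko (parent Hilo)
        Elko–Hilo: parent, skip
    visit Galt (parent Ione)
      Galt–Ione: parent, skip
    Ione–Clio: parent, skip
No non-parent visited neighbor found — the graph is a forest.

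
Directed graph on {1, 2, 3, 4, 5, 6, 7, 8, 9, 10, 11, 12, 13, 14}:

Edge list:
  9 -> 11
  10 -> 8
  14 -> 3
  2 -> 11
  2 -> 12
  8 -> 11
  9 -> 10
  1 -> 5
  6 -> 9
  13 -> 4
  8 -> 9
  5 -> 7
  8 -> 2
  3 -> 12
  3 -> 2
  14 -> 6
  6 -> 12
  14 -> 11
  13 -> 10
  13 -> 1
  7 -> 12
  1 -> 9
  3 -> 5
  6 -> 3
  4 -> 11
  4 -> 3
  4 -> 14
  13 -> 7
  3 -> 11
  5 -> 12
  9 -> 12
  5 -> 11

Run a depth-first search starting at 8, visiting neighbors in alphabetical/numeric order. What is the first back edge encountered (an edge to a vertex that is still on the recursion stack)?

10→8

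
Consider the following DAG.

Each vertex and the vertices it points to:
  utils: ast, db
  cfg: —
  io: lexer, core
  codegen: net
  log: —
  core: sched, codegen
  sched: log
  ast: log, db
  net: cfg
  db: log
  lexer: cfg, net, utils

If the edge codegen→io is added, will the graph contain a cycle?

Yes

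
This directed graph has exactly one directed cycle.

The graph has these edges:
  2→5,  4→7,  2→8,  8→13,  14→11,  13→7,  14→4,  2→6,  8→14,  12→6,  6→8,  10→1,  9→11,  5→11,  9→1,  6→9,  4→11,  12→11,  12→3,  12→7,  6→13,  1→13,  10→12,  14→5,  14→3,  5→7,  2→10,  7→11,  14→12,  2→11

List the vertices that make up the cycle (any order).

6, 8, 12, 14

DFS with gray/black marking from 6:
6 gray
  8 gray
    13 gray
      7 gray
        11 gray
        11 black
      7 black
    13 black
    14 gray
      3 gray
      3 black
      12 gray
        12→3: 3 black — skip
        12→11: 11 black — skip
        12→7: 7 black — skip
        12→6: 6 is gray → back edge
Back edge closes the cycle 6 → 8 → 14 → 12 → 6; its vertices are {6, 8, 12, 14}.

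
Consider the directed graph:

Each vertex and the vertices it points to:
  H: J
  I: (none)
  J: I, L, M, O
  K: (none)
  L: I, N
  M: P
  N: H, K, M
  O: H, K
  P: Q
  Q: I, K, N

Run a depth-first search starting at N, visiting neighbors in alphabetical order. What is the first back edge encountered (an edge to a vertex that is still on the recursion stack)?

L->N

DFS from N (visiting neighbors in alphabetical order); mark gray on enter, black on exit:
N gray
  H gray
    J gray
      I gray
      I black
      L gray
        L→I: I black — skip
        L→N: N is gray → back edge
First back edge: L → N.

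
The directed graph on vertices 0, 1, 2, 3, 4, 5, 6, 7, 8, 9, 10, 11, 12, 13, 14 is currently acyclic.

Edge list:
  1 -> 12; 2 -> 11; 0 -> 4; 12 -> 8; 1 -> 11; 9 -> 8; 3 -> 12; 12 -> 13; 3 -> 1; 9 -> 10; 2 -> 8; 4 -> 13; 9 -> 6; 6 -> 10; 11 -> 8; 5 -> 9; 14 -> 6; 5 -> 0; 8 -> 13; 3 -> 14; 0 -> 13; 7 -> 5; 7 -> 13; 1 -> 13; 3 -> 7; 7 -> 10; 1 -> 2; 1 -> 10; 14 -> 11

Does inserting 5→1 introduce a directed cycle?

No

Adding 5→1 creates a cycle iff 1 can already reach 5.
Explore from 1: no path reaches 5. The graph stays acyclic.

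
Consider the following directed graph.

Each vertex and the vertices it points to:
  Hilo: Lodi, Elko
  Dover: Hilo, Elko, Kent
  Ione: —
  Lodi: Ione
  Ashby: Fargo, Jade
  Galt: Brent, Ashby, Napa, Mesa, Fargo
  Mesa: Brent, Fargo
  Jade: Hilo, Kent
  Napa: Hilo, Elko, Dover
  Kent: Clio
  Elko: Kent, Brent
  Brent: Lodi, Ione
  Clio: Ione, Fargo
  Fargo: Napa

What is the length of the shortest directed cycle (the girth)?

5

For each vertex v, BFS finds the shortest path from v back to v.
The shortest such closed walk is Fargo → Napa → Dover → Kent → Clio → Fargo, length 5.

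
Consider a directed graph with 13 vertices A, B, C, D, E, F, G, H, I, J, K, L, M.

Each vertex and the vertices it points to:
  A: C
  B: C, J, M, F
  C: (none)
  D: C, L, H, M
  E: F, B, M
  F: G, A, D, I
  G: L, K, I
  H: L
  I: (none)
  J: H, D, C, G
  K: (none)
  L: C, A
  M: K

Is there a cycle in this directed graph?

No

DFS with white/gray/black marking, starting from B:
B gray
  C gray
  C black
  J gray
    H gray
      L gray
        L→C: C black — skip
        A gray
          A→C: C black — skip
        A black
      L black
    H black
    D gray
      D→C: C black — skip
      D→L: L black — skip
      D→H: H black — skip
      M gray
        K gray
        K black
      M black
    D black
    J→C: C black — skip
    G gray
      G→L: L black — skip
      G→K: K black — skip
      I gray
      I black
    G black
  J black
  B→M: M black — skip
  F gray
    F→G: G black — skip
    F→A: A black — skip
    F→D: D black — skip
    F→I: I black — skip
  F black
B black
E gray
  E→F: F black — skip
  E→B: B black — skip
  E→M: M black — skip
E black
Every edge goes to a white or black vertex — no back edge, so the graph is acyclic.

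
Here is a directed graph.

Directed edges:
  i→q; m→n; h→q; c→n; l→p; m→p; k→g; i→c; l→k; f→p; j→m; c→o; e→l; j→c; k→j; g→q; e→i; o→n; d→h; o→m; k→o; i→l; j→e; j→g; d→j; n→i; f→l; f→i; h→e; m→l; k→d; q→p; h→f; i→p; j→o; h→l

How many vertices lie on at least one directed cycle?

12

A vertex is on a directed cycle iff it belongs to a strongly connected component of size ≥ 2 (or has a self-loop).
The vertices on cycles are {c, d, e, f, h, i, j, k, l, m, n, o} — 12 in total.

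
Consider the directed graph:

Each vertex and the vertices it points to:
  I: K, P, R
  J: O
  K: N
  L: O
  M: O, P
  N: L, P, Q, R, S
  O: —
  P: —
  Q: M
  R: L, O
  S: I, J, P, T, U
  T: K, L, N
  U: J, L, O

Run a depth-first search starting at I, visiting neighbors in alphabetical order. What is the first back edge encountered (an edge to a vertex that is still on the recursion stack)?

DFS from I (visiting neighbors in alphabetical order); mark gray on enter, black on exit:
I gray
  K gray
    N gray
      L gray
        O gray
        O black
      L black
      P gray
      P black
      Q gray
        M gray
          M→O: O black — skip
          M→P: P black — skip
        M black
      Q black
      R gray
        R→L: L black — skip
        R→O: O black — skip
      R black
      S gray
        S→I: I is gray → back edge
First back edge: S → I.

S→I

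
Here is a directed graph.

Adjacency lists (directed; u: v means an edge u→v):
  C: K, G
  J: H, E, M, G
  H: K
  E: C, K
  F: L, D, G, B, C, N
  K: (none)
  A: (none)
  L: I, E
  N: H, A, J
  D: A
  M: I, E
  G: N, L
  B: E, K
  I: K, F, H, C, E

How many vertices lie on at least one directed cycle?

10

A vertex is on a directed cycle iff it belongs to a strongly connected component of size ≥ 2 (or has a self-loop).
The vertices on cycles are {B, C, E, F, G, I, J, L, M, N} — 10 in total.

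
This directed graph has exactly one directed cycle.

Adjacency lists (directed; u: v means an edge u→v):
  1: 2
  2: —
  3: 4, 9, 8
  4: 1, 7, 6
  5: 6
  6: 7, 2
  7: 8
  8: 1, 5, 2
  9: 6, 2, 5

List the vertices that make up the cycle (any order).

5, 6, 7, 8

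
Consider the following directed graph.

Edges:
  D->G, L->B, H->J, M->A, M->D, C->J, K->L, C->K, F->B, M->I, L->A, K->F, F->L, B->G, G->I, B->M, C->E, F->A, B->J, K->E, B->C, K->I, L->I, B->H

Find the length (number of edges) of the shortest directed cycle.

4

For each vertex v, BFS finds the shortest path from v back to v.
The shortest such closed walk is B → C → K → L → B, length 4.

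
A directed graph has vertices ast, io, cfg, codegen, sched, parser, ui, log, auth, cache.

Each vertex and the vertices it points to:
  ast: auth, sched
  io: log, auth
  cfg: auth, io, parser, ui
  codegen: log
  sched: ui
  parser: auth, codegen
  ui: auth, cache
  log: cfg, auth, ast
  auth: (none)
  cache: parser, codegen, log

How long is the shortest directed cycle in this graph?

3

For each vertex v, BFS finds the shortest path from v back to v.
The shortest such closed walk is log → cfg → io → log, length 3.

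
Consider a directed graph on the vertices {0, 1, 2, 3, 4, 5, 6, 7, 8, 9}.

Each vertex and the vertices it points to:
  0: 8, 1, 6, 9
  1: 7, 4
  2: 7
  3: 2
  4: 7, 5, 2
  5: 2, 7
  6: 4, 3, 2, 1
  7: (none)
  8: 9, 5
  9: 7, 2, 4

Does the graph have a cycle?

No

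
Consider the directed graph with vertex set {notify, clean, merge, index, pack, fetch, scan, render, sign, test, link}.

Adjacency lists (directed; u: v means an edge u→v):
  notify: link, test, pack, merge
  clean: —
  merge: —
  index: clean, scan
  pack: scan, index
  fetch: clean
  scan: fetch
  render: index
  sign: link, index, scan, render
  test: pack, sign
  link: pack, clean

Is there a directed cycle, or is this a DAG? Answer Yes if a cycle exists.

No

DFS with white/gray/black marking, starting from fetch:
fetch gray
  clean gray
  clean black
fetch black
notify gray
  link gray
    pack gray
      scan gray
        scan→fetch: fetch black — skip
      scan black
      index gray
        index→clean: clean black — skip
        index→scan: scan black — skip
      index black
    pack black
    link→clean: clean black — skip
  link black
  test gray
    test→pack: pack black — skip
    sign gray
      sign→link: link black — skip
      sign→index: index black — skip
      sign→scan: scan black — skip
      render gray
        render→index: index black — skip
      render black
    sign black
  test black
  notify→pack: pack black — skip
  merge gray
  merge black
notify black
Every edge goes to a white or black vertex — no back edge, so the graph is acyclic.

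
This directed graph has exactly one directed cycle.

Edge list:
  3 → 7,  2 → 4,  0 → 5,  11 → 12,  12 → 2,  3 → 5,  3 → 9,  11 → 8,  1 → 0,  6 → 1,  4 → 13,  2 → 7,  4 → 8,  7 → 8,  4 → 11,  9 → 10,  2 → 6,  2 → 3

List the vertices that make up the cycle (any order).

2, 4, 11, 12

DFS with gray/black marking from 12:
12 gray
  2 gray
    3 gray
      7 gray
        8 gray
        8 black
      7 black
      9 gray
        10 gray
        10 black
      9 black
      5 gray
      5 black
    3 black
    4 gray
      13 gray
      13 black
      11 gray
        11→12: 12 is gray → back edge
Back edge closes the cycle 12 → 2 → 4 → 11 → 12; its vertices are {2, 4, 11, 12}.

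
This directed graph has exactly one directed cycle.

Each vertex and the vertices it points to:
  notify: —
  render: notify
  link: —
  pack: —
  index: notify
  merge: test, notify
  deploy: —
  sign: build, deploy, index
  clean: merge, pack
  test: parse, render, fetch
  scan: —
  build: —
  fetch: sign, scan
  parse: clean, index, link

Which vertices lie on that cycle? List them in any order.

test, clean, merge, parse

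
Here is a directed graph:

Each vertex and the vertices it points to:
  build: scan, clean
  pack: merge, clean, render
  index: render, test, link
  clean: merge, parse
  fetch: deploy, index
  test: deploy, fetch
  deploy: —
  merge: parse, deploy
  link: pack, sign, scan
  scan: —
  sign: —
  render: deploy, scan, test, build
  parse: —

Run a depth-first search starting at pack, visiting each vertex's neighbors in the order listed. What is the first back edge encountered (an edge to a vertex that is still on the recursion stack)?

index->render

DFS from pack (visiting each vertex's neighbors in the order listed); mark gray on enter, black on exit:
pack gray
  merge gray
    parse gray
    parse black
    deploy gray
    deploy black
  merge black
  clean gray
    clean→merge: merge black — skip
    clean→parse: parse black — skip
  clean black
  render gray
    render→deploy: deploy black — skip
    scan gray
    scan black
    test gray
      test→deploy: deploy black — skip
      fetch gray
        fetch→deploy: deploy black — skip
        index gray
          index→render: render is gray → back edge
First back edge: index → render.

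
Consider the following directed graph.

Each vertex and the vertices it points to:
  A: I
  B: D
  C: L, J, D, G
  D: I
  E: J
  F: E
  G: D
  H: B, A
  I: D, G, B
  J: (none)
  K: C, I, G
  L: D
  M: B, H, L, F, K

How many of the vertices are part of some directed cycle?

4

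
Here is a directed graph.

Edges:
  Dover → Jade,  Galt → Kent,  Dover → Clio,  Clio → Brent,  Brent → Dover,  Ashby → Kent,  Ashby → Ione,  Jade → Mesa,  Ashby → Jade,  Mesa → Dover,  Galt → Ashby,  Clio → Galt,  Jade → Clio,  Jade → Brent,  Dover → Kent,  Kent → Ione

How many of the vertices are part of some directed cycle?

A vertex is on a directed cycle iff it belongs to a strongly connected component of size ≥ 2 (or has a self-loop).
The vertices on cycles are {Clio, Galt, Jade, Mesa, Ashby, Brent, Dover} — 7 in total.

7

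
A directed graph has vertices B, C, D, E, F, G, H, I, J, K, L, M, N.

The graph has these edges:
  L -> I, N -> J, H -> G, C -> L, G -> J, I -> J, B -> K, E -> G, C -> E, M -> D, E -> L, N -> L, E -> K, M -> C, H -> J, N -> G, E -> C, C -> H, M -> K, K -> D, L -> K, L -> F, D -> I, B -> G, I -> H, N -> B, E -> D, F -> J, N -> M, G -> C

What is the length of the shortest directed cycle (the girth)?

2

For each vertex v, BFS finds the shortest path from v back to v.
The shortest such closed walk is C → E → C, length 2.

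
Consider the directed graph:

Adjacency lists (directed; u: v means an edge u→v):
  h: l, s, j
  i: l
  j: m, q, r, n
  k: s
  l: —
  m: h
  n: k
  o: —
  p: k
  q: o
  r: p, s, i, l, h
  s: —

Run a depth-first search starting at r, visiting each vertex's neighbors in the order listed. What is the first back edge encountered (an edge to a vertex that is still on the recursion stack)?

m→h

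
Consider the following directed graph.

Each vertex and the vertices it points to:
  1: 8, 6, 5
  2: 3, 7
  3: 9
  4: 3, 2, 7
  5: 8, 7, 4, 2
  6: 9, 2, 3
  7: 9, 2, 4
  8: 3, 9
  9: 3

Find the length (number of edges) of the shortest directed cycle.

For each vertex v, BFS finds the shortest path from v back to v.
The shortest such closed walk is 4 → 7 → 4, length 2.

2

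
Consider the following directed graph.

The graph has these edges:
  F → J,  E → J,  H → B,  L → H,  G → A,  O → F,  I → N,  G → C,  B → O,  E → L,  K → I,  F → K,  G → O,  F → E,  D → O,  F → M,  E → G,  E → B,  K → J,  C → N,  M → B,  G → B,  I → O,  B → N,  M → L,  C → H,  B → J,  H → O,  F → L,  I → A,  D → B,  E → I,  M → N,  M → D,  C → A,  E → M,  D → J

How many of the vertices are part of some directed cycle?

A vertex is on a directed cycle iff it belongs to a strongly connected component of size ≥ 2 (or has a self-loop).
The vertices on cycles are {B, C, D, E, F, G, H, I, K, L, M, O} — 12 in total.

12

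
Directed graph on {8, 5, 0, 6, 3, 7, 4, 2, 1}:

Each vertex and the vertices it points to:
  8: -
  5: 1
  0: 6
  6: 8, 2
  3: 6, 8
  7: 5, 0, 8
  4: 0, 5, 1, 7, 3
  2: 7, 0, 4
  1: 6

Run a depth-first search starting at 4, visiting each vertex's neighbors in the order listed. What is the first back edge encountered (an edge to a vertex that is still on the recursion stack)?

DFS from 4 (visiting each vertex's neighbors in the order listed); mark gray on enter, black on exit:
4 gray
  0 gray
    6 gray
      8 gray
      8 black
      2 gray
        7 gray
          5 gray
            1 gray
              1→6: 6 is gray → back edge
First back edge: 1 → 6.

1→6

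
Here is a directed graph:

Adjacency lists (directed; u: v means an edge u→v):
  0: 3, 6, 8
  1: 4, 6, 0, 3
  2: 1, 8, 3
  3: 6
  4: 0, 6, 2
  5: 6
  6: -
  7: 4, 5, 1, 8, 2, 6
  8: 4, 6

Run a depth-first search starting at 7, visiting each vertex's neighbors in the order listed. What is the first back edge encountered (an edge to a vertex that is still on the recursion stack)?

DFS from 7 (visiting each vertex's neighbors in the order listed); mark gray on enter, black on exit:
7 gray
  4 gray
    0 gray
      3 gray
        6 gray
        6 black
      3 black
      0→6: 6 black — skip
      8 gray
        8→4: 4 is gray → back edge
First back edge: 8 → 4.

8->4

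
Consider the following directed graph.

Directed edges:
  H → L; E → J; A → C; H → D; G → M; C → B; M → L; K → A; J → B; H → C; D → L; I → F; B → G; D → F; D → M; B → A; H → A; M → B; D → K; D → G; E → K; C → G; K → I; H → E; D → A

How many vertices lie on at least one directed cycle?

A vertex is on a directed cycle iff it belongs to a strongly connected component of size ≥ 2 (or has a self-loop).
The vertices on cycles are {A, B, C, G, M} — 5 in total.

5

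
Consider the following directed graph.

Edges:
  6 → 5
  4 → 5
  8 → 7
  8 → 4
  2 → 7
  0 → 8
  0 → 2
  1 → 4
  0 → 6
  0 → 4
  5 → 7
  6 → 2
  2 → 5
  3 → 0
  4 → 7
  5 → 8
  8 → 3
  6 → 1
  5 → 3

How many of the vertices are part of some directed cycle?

8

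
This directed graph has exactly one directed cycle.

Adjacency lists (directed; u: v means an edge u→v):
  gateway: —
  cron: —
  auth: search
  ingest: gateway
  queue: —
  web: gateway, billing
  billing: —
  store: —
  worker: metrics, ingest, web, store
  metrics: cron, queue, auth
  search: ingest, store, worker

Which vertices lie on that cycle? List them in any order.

auth, search, worker, metrics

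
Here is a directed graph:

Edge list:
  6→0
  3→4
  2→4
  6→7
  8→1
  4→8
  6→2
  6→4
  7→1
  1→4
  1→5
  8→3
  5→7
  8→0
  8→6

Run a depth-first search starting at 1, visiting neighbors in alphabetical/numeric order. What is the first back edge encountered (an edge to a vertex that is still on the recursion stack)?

DFS from 1 (visiting neighbors in alphabetical/numeric order); mark gray on enter, black on exit:
1 gray
  4 gray
    8 gray
      0 gray
      0 black
      8→1: 1 is gray → back edge
First back edge: 8 → 1.

8→1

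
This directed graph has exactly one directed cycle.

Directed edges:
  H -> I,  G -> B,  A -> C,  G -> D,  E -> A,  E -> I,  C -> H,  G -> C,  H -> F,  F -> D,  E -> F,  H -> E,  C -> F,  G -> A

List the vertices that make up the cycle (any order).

A, C, E, H

DFS with gray/black marking from A:
A gray
  C gray
    H gray
      E gray
        I gray
        I black
        F gray
          D gray
          D black
        F black
        E→A: A is gray → back edge
Back edge closes the cycle A → C → H → E → A; its vertices are {A, C, E, H}.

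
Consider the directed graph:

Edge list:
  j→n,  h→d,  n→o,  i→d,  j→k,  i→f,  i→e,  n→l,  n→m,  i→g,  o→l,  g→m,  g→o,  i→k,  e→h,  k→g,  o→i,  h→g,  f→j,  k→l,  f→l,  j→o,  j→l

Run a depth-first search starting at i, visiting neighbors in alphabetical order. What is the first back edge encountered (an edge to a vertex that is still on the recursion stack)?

o->i

DFS from i (visiting neighbors in alphabetical order); mark gray on enter, black on exit:
i gray
  d gray
  d black
  e gray
    h gray
      h→d: d black — skip
      g gray
        m gray
        m black
        o gray
          o→i: i is gray → back edge
First back edge: o → i.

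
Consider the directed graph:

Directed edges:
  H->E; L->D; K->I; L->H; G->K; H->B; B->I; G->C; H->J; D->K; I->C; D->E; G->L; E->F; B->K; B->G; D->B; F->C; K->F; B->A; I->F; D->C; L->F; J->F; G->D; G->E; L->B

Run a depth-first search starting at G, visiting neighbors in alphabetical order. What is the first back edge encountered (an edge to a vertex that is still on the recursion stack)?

DFS from G (visiting neighbors in alphabetical order); mark gray on enter, black on exit:
G gray
  C gray
  C black
  D gray
    B gray
      A gray
      A black
      B→G: G is gray → back edge
First back edge: B → G.

B->G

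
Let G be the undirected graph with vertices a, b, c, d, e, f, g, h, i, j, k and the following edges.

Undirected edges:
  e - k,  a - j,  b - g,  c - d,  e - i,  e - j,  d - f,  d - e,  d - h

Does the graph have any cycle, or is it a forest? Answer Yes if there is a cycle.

DFS, tracking each vertex's parent; an edge to a visited non-parent vertex closes a cycle.
Start from e:
visit e (parent –)
  visit i (parent e)
    i–e: parent, skip
  visit k (parent e)
    k–e: parent, skip
  visit d (parent e)
    visit h (parent d)
      h–d: parent, skip
    d–e: parent, skip
    visit c (parent d)
      c–d: parent, skip
    visit f (parent d)
      f–d: parent, skip
  visit j (parent e)
    j–e: parent, skip
    visit a (parent j)
      a–j: parent, skip
visit b (parent –)
  visit g (parent b)
    g–b: parent, skip
No non-parent visited neighbor found — the graph is a forest.

No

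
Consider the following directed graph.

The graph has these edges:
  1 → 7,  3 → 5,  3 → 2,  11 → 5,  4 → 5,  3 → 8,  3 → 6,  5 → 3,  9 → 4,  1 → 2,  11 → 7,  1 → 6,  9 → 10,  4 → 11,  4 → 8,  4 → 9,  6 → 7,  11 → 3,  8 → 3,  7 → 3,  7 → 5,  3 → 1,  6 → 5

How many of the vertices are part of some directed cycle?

8

A vertex is on a directed cycle iff it belongs to a strongly connected component of size ≥ 2 (or has a self-loop).
The vertices on cycles are {1, 3, 4, 5, 6, 7, 8, 9} — 8 in total.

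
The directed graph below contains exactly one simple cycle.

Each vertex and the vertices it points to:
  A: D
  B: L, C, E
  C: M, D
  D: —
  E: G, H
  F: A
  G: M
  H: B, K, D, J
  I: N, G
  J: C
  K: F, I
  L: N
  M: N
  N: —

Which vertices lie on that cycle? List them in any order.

B, E, H

DFS with gray/black marking from B:
B gray
  L gray
    N gray
    N black
  L black
  C gray
    M gray
      M→N: N black — skip
    M black
    D gray
    D black
  C black
  E gray
    G gray
      G→M: M black — skip
    G black
    H gray
      H→B: B is gray → back edge
Back edge closes the cycle B → E → H → B; its vertices are {B, E, H}.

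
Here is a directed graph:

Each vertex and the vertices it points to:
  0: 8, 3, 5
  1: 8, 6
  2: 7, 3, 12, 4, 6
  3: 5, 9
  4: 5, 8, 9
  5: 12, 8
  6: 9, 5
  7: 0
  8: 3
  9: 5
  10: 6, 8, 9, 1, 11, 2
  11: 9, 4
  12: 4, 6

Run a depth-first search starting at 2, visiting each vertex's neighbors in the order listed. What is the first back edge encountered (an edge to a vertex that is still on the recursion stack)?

DFS from 2 (visiting each vertex's neighbors in the order listed); mark gray on enter, black on exit:
2 gray
  7 gray
    0 gray
      8 gray
        3 gray
          5 gray
            12 gray
              4 gray
                4→5: 5 is gray → back edge
First back edge: 4 → 5.

4→5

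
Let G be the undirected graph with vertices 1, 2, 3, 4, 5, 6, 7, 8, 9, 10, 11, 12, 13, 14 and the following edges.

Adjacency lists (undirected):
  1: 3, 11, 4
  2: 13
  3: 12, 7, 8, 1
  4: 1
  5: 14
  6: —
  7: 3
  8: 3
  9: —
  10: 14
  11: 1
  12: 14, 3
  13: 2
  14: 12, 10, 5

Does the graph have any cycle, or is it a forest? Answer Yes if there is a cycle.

DFS, tracking each vertex's parent; an edge to a visited non-parent vertex closes a cycle.
Start from 3:
visit 3 (parent –)
  visit 12 (parent 3)
    visit 14 (parent 12)
      14–12: parent, skip
      visit 10 (parent 14)
        10–14: parent, skip
      visit 5 (parent 14)
        5–14: parent, skip
    12–3: parent, skip
  visit 7 (parent 3)
    7–3: parent, skip
  visit 8 (parent 3)
    8–3: parent, skip
  visit 1 (parent 3)
    1–3: parent, skip
    visit 11 (parent 1)
      11–1: parent, skip
    visit 4 (parent 1)
      4–1: parent, skip
visit 2 (parent –)
  visit 13 (parent 2)
    13–2: parent, skip
visit 6 (parent –)
visit 9 (parent –)
No non-parent visited neighbor found — the graph is a forest.

No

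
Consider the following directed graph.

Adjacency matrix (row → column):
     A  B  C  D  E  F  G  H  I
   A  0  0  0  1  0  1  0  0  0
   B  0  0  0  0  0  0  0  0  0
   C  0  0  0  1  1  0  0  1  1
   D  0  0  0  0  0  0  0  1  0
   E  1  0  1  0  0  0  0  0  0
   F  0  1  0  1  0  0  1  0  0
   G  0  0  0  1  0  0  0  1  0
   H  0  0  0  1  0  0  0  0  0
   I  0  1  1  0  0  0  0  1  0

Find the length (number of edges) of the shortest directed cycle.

For each vertex v, BFS finds the shortest path from v back to v.
The shortest such closed walk is E → C → E, length 2.

2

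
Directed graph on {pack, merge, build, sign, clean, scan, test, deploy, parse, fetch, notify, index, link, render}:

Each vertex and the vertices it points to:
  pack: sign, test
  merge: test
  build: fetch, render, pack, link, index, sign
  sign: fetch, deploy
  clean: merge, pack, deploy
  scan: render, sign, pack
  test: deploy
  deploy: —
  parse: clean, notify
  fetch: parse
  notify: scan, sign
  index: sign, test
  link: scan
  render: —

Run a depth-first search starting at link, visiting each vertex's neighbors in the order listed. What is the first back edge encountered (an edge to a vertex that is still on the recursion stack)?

pack→sign

DFS from link (visiting each vertex's neighbors in the order listed); mark gray on enter, black on exit:
link gray
  scan gray
    render gray
    render black
    sign gray
      fetch gray
        parse gray
          clean gray
            merge gray
              test gray
                deploy gray
                deploy black
              test black
            merge black
            pack gray
              pack→sign: sign is gray → back edge
First back edge: pack → sign.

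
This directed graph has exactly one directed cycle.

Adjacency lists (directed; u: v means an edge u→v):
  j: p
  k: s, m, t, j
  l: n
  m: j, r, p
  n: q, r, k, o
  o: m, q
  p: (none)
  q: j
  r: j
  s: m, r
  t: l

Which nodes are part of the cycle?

k, l, n, t

DFS with gray/black marking from k:
k gray
  s gray
    m gray
      j gray
        p gray
        p black
      j black
      r gray
        r→j: j black — skip
      r black
      m→p: p black — skip
    m black
    s→r: r black — skip
  s black
  k→m: m black — skip
  t gray
    l gray
      n gray
        q gray
          q→j: j black — skip
        q black
        n→r: r black — skip
        n→k: k is gray → back edge
Back edge closes the cycle k → t → l → n → k; its vertices are {k, l, n, t}.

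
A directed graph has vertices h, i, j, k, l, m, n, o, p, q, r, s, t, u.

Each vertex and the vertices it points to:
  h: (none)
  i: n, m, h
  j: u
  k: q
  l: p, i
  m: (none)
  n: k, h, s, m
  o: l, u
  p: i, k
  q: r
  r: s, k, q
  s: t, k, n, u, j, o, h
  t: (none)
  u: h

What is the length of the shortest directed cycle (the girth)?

For each vertex v, BFS finds the shortest path from v back to v.
The shortest such closed walk is q → r → q, length 2.

2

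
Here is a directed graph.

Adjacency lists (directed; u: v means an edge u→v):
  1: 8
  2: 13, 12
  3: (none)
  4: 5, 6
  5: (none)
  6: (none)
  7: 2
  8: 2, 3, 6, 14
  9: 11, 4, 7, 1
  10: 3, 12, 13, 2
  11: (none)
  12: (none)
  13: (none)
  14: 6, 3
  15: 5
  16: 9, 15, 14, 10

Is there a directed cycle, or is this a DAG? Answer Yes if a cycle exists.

DFS with white/gray/black marking, starting from 6:
6 gray
6 black
1 gray
  8 gray
    2 gray
      13 gray
      13 black
      12 gray
      12 black
    2 black
    3 gray
    3 black
    8→6: 6 black — skip
    14 gray
      14→6: 6 black — skip
      14→3: 3 black — skip
    14 black
  8 black
1 black
4 gray
  5 gray
  5 black
  4→6: 6 black — skip
4 black
7 gray
  7→2: 2 black — skip
7 black
9 gray
  11 gray
  11 black
  9→4: 4 black — skip
  9→7: 7 black — skip
  9→1: 1 black — skip
9 black
10 gray
  10→3: 3 black — skip
  10→12: 12 black — skip
  10→13: 13 black — skip
  10→2: 2 black — skip
10 black
15 gray
  15→5: 5 black — skip
15 black
16 gray
  16→9: 9 black — skip
  16→15: 15 black — skip
  16→14: 14 black — skip
  16→10: 10 black — skip
16 black
Every edge goes to a white or black vertex — no back edge, so the graph is acyclic.

No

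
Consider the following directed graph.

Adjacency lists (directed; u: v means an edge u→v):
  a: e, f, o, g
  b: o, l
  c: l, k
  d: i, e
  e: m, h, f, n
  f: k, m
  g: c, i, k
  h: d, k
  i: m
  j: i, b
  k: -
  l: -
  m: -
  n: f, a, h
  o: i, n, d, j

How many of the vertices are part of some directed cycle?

8

A vertex is on a directed cycle iff it belongs to a strongly connected component of size ≥ 2 (or has a self-loop).
The vertices on cycles are {a, b, d, e, h, j, n, o} — 8 in total.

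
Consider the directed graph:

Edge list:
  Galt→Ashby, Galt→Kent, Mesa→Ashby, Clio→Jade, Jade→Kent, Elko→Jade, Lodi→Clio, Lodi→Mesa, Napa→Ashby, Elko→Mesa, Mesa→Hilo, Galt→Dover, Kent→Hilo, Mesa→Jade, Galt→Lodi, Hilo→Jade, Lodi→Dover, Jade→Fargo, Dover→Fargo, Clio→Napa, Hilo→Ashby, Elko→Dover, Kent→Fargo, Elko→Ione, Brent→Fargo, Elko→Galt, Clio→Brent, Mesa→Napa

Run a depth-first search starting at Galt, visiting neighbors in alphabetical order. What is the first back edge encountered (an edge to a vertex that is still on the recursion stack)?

Jade→Kent

DFS from Galt (visiting neighbors in alphabetical order); mark gray on enter, black on exit:
Galt gray
  Ashby gray
  Ashby black
  Dover gray
    Fargo gray
    Fargo black
  Dover black
  Kent gray
    Kent→Fargo: Fargo black — skip
    Hilo gray
      Hilo→Ashby: Ashby black — skip
      Jade gray
        Jade→Fargo: Fargo black — skip
        Jade→Kent: Kent is gray → back edge
First back edge: Jade → Kent.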